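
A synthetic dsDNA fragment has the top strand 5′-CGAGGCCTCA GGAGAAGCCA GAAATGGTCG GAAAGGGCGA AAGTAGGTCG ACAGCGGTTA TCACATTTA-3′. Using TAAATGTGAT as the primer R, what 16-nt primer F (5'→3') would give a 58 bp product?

The reverse primer's reverse complement ATCACATTTA matches the template at positions 60–69, so the product ends at position 69.
A 58 bp product then starts at position 69 − 58 + 1 = 12.
The forward primer is identical to the top strand there: GAGAAGCCAGAAATGG.

5'-GAGAAGCCAGAAATGG-3'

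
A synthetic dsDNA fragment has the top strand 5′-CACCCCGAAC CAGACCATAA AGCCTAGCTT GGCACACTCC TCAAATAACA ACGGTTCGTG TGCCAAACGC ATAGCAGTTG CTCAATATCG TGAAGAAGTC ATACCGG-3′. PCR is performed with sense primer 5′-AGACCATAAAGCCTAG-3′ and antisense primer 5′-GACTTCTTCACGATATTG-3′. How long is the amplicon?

89 bp

Forward primer AGACCATAAAGCCTAG is found on the top strand at positions 12–27.
Taking the reverse complement of GACTTCTTCACGATATTG gives CAATATCGTGAAGAAGTC, found at positions 83–100 on the template; the primer anneals here to the top strand with its 3' end pointing upstream.
The product runs from position 12 to position 100, so its length is 100 − 12 + 1 = 89 bp.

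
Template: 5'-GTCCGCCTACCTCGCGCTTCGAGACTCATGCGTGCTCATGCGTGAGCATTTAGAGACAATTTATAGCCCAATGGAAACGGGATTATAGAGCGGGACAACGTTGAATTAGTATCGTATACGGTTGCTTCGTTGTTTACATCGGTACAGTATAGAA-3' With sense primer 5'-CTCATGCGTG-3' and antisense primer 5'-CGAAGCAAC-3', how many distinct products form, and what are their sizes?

Two products: 105 bp, 95 bp

The forward primer CTCATGCGTG matches the top strand at positions 25–34, 35–44.
The reverse primer's reverse complement is GTTGCTTCG, matching at positions 121–129.
Each forward site pairs with the reverse site to give a product ending at position 129: sizes 105, 95 bp.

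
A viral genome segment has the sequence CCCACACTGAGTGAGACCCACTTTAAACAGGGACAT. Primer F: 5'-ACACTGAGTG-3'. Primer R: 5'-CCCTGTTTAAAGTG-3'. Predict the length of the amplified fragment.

29 bp

Scanning the template, ACACTGAGTG occurs at positions 4–13; this primer anneals to the bottom strand there with its 3' end pointing downstream.
The reverse primer's reverse complement is CACTTTAAACAGGG, which matches the template at positions 19–32.
Product length = (reverse-primer end) − (forward-primer start) + 1 = 32 − 4 + 1 = 29 bp.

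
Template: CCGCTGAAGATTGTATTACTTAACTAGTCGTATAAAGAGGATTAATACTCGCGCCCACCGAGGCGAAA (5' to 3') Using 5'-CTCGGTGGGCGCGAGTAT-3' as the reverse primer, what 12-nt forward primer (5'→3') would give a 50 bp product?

5'-GTATTACTTAAC-3'

The reverse primer's reverse complement ATACTCGCGCCCACCGAG matches the template at positions 45–62, so the product ends at position 62.
A 50 bp product then starts at position 62 − 50 + 1 = 13.
The forward primer is identical to the top strand there: GTATTACTTAAC.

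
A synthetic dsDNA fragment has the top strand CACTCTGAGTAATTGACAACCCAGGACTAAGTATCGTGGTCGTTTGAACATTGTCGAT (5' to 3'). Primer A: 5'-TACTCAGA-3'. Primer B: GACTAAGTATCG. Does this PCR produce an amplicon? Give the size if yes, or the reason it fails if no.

No product — the primers' 3' ends point away from each other.

Primer A (TACTCAGA) has reverse complement TCTGAGTA, which matches the top strand at positions 4–11; primer A anneals to the top strand there with its 3' end pointing upstream toward position 4.
Primer B (GACTAAGTATCG) matches the top strand directly at positions 25–36; it anneals to the bottom strand with its 3' end pointing downstream toward position 36.
The 3' ends diverge (primer A extends toward position 1, primer B toward position 58), so the primers never converge on a shared product.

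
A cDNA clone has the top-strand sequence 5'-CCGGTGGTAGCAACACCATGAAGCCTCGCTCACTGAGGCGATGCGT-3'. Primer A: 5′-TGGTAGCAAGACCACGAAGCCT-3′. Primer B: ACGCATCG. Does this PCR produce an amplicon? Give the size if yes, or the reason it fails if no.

Primer A (TGGTAGCAAGACCACGAAGCCT) does not match the top strand, and its reverse complement AGGCTTCGTGGTCTTGCTACCA does not match either.
With no annealing site for primer A, no amplification occurs.

No product — primer A has no binding site in the template.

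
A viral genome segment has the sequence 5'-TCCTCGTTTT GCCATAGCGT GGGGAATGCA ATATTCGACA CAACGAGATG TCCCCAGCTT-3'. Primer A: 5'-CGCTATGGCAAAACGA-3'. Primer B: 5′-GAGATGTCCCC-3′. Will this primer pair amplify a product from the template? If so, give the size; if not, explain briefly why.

No product — the primers' 3' ends point away from each other.

Primer A (CGCTATGGCAAAACGA) has reverse complement TCGTTTTGCCATAGCG, which matches the top strand at positions 4–19; primer A anneals to the top strand there with its 3' end pointing upstream toward position 4.
Primer B (GAGATGTCCCC) matches the top strand directly at positions 45–55; it anneals to the bottom strand with its 3' end pointing downstream toward position 55.
The 3' ends diverge (primer A extends toward position 1, primer B toward position 60), so the primers never converge on a shared product.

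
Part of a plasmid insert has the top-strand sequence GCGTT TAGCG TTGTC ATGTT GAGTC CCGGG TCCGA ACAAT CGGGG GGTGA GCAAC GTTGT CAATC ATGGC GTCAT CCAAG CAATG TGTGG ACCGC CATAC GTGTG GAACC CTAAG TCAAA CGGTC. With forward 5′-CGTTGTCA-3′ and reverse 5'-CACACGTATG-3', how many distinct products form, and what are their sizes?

Two products: 97 bp, 51 bp

The forward primer CGTTGTCA matches the top strand at positions 9–16, 55–62.
The reverse primer's reverse complement is CATACGTGTG, matching at positions 96–105.
Each forward site pairs with the reverse site to give a product ending at position 105: sizes 97, 51 bp.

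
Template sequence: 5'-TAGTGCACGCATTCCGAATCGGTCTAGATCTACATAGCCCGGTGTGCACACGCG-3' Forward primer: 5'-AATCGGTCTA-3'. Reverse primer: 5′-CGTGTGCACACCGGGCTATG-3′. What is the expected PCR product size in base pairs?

Forward primer AATCGGTCTA is found on the top strand at positions 17–26.
Taking the reverse complement of CGTGTGCACACCGGGCTATG gives CATAGCCCGGTGTGCACACG, found at positions 33–52 on the template; the primer anneals here to the top strand with its 3' end pointing upstream.
The product runs from position 17 to position 52, so its length is 52 − 17 + 1 = 36 bp.

36 bp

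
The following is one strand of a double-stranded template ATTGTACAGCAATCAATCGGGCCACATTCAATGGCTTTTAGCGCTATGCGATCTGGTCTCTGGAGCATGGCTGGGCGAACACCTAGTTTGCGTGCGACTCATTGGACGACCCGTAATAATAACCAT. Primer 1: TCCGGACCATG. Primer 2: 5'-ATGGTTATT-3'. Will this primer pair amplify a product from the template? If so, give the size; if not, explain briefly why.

No product — primer 1 has no binding site in the template.

Primer 1 (TCCGGACCATG) does not match the top strand, and its reverse complement CATGGTCCGGA does not match either.
With no annealing site for primer 1, no amplification occurs.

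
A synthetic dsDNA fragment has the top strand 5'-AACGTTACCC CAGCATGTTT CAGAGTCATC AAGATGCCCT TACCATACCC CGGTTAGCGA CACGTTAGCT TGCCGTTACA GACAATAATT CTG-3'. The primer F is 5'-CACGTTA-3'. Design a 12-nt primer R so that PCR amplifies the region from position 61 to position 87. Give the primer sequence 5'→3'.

5'-TATTGTCTGTAA-3'

The product's 3' end on the top strand is position 87.
The reverse primer anneals to the top strand over positions 76–87, i.e. to TTACAGACAATA.
Its sequence written 5'→3' is the reverse complement: TATTGTCTGTAA.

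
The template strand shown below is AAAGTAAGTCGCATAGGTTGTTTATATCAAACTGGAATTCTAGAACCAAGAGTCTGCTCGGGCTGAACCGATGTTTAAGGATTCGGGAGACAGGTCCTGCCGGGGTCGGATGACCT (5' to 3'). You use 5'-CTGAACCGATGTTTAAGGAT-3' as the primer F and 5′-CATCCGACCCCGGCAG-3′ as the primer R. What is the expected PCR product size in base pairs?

The forward primer matches the template at positions 63–82.
Reverse complement of the reverse primer: CTGCCGGGGTCGGATG. This occurs on the top strand at positions 97–112.
Product length = (reverse-primer end) − (forward-primer start) + 1 = 112 − 63 + 1 = 50 bp.

50 bp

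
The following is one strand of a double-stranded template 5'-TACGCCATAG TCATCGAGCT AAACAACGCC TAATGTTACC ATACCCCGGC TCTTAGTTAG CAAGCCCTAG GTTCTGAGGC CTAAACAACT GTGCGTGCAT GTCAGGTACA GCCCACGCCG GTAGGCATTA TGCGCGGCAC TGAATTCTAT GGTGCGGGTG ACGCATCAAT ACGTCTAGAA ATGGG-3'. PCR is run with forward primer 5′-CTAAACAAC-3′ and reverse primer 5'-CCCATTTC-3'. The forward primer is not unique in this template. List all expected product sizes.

167 bp, 105 bp

The forward primer CTAAACAAC matches the top strand at positions 19–27, 81–89.
The reverse primer's reverse complement is GAAATGGG, matching at positions 178–185.
Each forward site pairs with the reverse site to give a product ending at position 185: sizes 167, 105 bp.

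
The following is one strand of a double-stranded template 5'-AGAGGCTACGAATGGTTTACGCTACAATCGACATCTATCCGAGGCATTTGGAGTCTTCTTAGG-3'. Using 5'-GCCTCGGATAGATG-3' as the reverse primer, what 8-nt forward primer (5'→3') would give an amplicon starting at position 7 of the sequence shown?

5'-TACGAATG-3'

The reverse primer's reverse complement CATCTATCCGAGGC matches the template at positions 32–45; the product starts at position 7.
The forward primer is identical to the top strand over positions 7–14: TACGAATG.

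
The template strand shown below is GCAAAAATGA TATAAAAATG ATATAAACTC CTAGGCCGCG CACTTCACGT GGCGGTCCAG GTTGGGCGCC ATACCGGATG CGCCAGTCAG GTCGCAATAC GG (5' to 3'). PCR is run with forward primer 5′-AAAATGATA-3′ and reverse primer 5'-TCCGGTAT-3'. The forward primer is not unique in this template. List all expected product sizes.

75 bp, 64 bp

The forward primer AAAATGATA matches the top strand at positions 4–12, 15–23.
The reverse primer's reverse complement is ATACCGGA, matching at positions 71–78.
Each forward site pairs with the reverse site to give a product ending at position 78: sizes 75, 64 bp.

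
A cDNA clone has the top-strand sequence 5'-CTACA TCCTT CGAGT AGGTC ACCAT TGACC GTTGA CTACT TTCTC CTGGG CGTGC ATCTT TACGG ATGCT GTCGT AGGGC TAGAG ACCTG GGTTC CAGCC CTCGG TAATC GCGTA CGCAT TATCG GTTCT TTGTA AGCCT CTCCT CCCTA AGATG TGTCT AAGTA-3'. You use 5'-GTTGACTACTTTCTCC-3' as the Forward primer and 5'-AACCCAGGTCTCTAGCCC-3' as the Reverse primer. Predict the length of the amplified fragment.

Forward primer GTTGACTACTTTCTCC is found on the top strand at positions 31–46.
Reverse complement of the reverse primer: GGGCTAGAGACCTGGGTT. This occurs on the top strand at positions 77–94.
Product length = (reverse-primer end) − (forward-primer start) + 1 = 94 − 31 + 1 = 64 bp.

64 bp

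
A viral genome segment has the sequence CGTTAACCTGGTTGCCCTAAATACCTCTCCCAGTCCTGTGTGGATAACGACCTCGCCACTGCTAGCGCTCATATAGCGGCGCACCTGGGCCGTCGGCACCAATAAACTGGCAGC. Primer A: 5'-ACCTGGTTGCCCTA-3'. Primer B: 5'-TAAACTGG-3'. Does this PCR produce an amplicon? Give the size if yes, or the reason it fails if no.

No product — both primers anneal to the same strand and extend in the same direction.

Primer A (ACCTGGTTGCCCTA) matches the top strand at positions 6–19 (3' end points downstream).
Primer B (TAAACTGG) also matches the top strand directly, at positions 103–110 — its reverse complement CCAGTTTA is not present.
Both primers anneal to the bottom strand with 3' ends pointing the same way, so neither can prime synthesis back toward the other.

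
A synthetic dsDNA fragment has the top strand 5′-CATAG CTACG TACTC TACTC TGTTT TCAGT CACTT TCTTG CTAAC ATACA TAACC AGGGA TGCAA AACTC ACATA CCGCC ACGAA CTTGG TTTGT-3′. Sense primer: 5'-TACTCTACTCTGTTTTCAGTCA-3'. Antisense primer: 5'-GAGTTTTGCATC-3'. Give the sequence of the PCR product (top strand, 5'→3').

Scanning the template, TACTCTACTCTGTTTTCAGTCA occurs at positions 11–32; this primer anneals to the bottom strand there with its 3' end pointing downstream.
Reverse complement of the reverse primer: GATGCAAAACTC. This occurs on the top strand at positions 59–70.
The product is the template from position 11 through 70 (60 bp).

5'-TACTCTACTCTGTTTTCAGTCACTTTCTTGCTAACATACATAACCAGGGATGCAAAACTC-3'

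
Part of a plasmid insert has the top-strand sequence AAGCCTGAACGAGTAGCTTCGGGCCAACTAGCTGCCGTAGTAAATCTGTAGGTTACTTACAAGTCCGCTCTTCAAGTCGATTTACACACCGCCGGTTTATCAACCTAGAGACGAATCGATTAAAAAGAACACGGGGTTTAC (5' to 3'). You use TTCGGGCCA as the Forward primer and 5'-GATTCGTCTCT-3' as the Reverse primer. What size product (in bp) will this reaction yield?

Scanning the template, TTCGGGCCA occurs at positions 18–26; this primer anneals to the bottom strand there with its 3' end pointing downstream.
Taking the reverse complement of GATTCGTCTCT gives AGAGACGAATC, found at positions 107–117 on the template; the primer anneals here to the top strand with its 3' end pointing upstream.
The product runs from position 18 to position 117, so its length is 117 − 18 + 1 = 100 bp.

100 bp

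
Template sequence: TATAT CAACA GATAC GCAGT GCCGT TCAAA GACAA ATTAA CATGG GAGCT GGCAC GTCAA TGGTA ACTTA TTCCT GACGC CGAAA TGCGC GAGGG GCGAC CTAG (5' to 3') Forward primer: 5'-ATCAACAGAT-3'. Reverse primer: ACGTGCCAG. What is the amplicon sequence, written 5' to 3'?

5'-ATCAACAGATACGCAGTGCCGTTCAAAGACAAATTAACATGGGAGCTGGCACGT-3'

Forward primer ATCAACAGAT is found on the top strand at positions 4–13.
Reverse complement of the reverse primer: CTGGCACGT. This occurs on the top strand at positions 49–57.
The product is the template from position 4 through 57 (54 bp).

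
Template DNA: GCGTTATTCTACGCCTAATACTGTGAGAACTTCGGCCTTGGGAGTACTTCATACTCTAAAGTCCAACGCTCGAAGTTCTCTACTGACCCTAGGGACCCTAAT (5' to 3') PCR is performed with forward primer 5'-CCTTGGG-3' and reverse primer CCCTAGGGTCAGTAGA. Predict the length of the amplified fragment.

59 bp

The forward primer matches the template at positions 36–42.
Reverse complement of the reverse primer: TCTACTGACCCTAGGG. This occurs on the top strand at positions 79–94.
The product runs from position 36 to position 94, so its length is 94 − 36 + 1 = 59 bp.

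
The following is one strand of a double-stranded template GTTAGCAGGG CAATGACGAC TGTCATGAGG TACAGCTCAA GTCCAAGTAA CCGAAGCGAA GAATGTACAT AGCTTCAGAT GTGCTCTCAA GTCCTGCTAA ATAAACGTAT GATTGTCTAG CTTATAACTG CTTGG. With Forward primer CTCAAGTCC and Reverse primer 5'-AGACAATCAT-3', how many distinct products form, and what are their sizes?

The forward primer CTCAAGTCC matches the top strand at positions 36–44, 86–94.
The reverse primer's reverse complement is ATGATTGTCT, matching at positions 109–118.
Each forward site pairs with the reverse site to give a product ending at position 118: sizes 83, 33 bp.

Two products: 83 bp, 33 bp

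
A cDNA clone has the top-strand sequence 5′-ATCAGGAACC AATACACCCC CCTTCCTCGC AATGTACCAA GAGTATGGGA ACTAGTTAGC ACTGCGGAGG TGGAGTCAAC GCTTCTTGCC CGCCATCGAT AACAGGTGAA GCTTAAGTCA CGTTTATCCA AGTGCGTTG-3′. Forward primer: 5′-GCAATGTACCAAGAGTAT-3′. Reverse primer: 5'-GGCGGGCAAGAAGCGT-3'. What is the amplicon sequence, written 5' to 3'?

The forward primer matches the template at positions 29–46.
The reverse primer's reverse complement is ACGCTTCTTGCCCGCC, which matches the template at positions 79–94.
The product is the template from position 29 through 94 (66 bp).

5'-GCAATGTACCAAGAGTATGGGAACTAGTTAGCACTGCGGAGGTGGAGTCAACGCTTCTTGCCCGCC-3'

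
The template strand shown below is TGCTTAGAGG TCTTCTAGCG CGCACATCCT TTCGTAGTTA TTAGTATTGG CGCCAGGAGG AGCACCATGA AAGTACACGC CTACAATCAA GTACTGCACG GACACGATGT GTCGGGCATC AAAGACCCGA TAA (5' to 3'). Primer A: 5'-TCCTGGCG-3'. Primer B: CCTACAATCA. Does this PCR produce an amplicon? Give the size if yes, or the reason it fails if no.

Primer A (TCCTGGCG) has reverse complement CGCCAGGA, which matches the top strand at positions 51–58; primer A anneals to the top strand there with its 3' end pointing upstream toward position 51.
Primer B (CCTACAATCA) matches the top strand directly at positions 80–89; it anneals to the bottom strand with its 3' end pointing downstream toward position 89.
The 3' ends diverge (primer A extends toward position 1, primer B toward position 133), so the primers never converge on a shared product.

No product — the primers' 3' ends point away from each other.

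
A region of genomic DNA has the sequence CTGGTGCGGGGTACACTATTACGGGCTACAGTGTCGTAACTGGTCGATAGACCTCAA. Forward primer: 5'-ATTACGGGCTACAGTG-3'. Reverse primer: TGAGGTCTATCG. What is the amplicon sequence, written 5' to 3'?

5'-ATTACGGGCTACAGTGTCGTAACTGGTCGATAGACCTCA-3'

Forward primer ATTACGGGCTACAGTG is found on the top strand at positions 18–33.
The reverse primer's reverse complement is CGATAGACCTCA, which matches the template at positions 45–56.
The product is the template from position 18 through 56 (39 bp).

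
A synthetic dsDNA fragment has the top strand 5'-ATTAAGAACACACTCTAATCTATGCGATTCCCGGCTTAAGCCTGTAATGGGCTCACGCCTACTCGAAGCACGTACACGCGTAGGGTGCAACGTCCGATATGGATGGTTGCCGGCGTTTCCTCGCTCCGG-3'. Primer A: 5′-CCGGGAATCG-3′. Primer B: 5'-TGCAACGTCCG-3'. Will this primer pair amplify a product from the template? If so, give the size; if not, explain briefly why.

Primer A (CCGGGAATCG) has reverse complement CGATTCCCGG, which matches the top strand at positions 25–34; primer A anneals to the top strand there with its 3' end pointing upstream toward position 25.
Primer B (TGCAACGTCCG) matches the top strand directly at positions 86–96; it anneals to the bottom strand with its 3' end pointing downstream toward position 96.
The 3' ends diverge (primer A extends toward position 1, primer B toward position 129), so the primers never converge on a shared product.

No product — the primers' 3' ends point away from each other.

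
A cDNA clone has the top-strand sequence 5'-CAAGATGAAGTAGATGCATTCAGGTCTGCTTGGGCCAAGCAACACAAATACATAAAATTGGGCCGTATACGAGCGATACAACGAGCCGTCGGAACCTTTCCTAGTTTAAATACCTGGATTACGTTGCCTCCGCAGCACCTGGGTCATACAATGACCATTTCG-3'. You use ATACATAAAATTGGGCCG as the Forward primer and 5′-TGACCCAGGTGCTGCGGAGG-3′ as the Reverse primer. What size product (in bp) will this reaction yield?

Forward primer ATACATAAAATTGGGCCG is found on the top strand at positions 48–65.
Taking the reverse complement of TGACCCAGGTGCTGCGGAGG gives CCTCCGCAGCACCTGGGTCA, found at positions 127–146 on the template; the primer anneals here to the top strand with its 3' end pointing upstream.
Amplicon spans positions 48–146: 99 bp.

99 bp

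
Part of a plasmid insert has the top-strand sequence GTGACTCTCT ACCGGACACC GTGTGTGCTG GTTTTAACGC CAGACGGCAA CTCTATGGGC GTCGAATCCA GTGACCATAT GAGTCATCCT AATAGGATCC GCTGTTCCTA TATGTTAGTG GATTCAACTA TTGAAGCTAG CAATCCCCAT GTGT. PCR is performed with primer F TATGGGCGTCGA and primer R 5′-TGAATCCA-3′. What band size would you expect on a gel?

73 bp

Scanning the template, TATGGGCGTCGA occurs at positions 54–65; this primer anneals to the bottom strand there with its 3' end pointing downstream.
Taking the reverse complement of TGAATCCA gives TGGATTCA, found at positions 119–126 on the template; the primer anneals here to the top strand with its 3' end pointing upstream.
Amplicon spans positions 54–126: 73 bp.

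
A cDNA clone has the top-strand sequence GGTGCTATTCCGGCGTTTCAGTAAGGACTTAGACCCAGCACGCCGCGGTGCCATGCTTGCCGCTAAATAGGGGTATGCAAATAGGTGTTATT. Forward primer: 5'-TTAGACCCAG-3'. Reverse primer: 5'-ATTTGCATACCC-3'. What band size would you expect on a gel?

54 bp

Scanning the template, TTAGACCCAG occurs at positions 29–38; this primer anneals to the bottom strand there with its 3' end pointing downstream.
Taking the reverse complement of ATTTGCATACCC gives GGGTATGCAAAT, found at positions 71–82 on the template; the primer anneals here to the top strand with its 3' end pointing upstream.
Product length = (reverse-primer end) − (forward-primer start) + 1 = 82 − 29 + 1 = 54 bp.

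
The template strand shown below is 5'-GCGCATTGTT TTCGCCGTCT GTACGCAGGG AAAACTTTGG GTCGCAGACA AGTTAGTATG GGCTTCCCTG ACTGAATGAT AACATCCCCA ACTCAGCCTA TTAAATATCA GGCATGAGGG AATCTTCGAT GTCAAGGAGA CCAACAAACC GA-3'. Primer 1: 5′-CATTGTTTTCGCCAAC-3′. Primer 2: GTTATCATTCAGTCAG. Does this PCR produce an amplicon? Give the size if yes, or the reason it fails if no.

No product — primer 1 has no binding site in the template.

Primer 1 (CATTGTTTTCGCCAAC) does not match the top strand, and its reverse complement GTTGGCGAAAACAATG does not match either.
With no annealing site for primer 1, no amplification occurs.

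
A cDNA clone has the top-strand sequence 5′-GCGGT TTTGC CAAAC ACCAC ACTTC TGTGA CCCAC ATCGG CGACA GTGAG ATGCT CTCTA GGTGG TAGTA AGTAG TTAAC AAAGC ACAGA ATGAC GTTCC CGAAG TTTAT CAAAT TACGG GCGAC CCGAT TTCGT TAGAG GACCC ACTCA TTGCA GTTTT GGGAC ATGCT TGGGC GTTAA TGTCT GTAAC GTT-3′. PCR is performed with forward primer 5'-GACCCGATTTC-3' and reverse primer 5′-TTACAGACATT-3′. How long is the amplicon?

Scanning the template, GACCCGATTTC occurs at positions 123–133; this primer anneals to the bottom strand there with its 3' end pointing downstream.
Taking the reverse complement of TTACAGACATT gives AATGTCTGTAA, found at positions 179–189 on the template; the primer anneals here to the top strand with its 3' end pointing upstream.
Product length = (reverse-primer end) − (forward-primer start) + 1 = 189 − 123 + 1 = 67 bp.

67 bp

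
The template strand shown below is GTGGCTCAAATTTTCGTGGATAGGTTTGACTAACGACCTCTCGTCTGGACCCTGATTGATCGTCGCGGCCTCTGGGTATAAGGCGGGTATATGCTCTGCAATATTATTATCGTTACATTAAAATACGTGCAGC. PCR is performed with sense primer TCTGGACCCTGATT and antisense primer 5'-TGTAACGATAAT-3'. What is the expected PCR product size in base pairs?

Forward primer TCTGGACCCTGATT is found on the top strand at positions 44–57.
Taking the reverse complement of TGTAACGATAAT gives ATTATCGTTACA, found at positions 106–117 on the template; the primer anneals here to the top strand with its 3' end pointing upstream.
The product runs from position 44 to position 117, so its length is 117 − 44 + 1 = 74 bp.

74 bp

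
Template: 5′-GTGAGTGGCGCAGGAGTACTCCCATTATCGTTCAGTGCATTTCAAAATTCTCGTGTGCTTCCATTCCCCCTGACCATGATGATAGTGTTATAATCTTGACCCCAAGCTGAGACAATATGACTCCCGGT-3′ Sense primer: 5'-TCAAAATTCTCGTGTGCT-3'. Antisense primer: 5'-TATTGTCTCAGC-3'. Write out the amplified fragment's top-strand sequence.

5'-TCAAAATTCTCGTGTGCTTCCATTCCCCCTGACCATGATGATAGTGTTATAATCTTGACCCCAAGCTGAGACAATA-3'

The forward primer matches the template at positions 42–59.
The reverse primer's reverse complement is GCTGAGACAATA, which matches the template at positions 106–117.
The product is the template from position 42 through 117 (76 bp).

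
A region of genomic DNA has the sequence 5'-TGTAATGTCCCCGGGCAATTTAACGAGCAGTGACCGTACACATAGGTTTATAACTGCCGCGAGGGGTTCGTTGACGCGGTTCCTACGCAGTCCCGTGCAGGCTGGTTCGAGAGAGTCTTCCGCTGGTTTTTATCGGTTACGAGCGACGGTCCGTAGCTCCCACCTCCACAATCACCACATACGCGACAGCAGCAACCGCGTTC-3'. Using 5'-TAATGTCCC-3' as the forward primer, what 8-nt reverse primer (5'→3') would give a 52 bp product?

5'-GTTATAAA-3'

The forward primer binds at positions 3–11, so a 52 bp product ends at position 3 + 52 − 1 = 54.
The reverse primer anneals to the top strand over positions 47–54, i.e. to TTTATAAC.
Its sequence written 5'→3' is the reverse complement: GTTATAAA.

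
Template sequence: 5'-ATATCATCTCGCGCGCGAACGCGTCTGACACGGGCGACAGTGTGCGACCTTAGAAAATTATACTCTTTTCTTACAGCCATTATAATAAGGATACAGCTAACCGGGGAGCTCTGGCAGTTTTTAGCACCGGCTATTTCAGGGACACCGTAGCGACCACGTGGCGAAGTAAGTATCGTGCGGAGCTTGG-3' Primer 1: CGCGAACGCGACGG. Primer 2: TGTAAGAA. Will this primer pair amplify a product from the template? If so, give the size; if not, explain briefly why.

Primer 1 (CGCGAACGCGACGG) does not match the top strand, and its reverse complement CCGTCGCGTTCGCG does not match either.
With no annealing site for primer 1, no amplification occurs.

No product — primer 1 has no binding site in the template.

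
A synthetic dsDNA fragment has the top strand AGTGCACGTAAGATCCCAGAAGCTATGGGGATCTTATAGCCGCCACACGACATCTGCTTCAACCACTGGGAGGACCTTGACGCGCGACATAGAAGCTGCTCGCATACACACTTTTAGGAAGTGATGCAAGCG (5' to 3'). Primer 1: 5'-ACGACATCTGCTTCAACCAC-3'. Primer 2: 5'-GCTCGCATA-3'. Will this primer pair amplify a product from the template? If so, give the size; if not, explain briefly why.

Primer 1 (ACGACATCTGCTTCAACCAC) matches the top strand at positions 47–66 (3' end points downstream).
Primer 2 (GCTCGCATA) also matches the top strand directly, at positions 98–106 — its reverse complement TATGCGAGC is not present.
Both primers anneal to the bottom strand with 3' ends pointing the same way, so neither can prime synthesis back toward the other.

No product — both primers anneal to the same strand and extend in the same direction.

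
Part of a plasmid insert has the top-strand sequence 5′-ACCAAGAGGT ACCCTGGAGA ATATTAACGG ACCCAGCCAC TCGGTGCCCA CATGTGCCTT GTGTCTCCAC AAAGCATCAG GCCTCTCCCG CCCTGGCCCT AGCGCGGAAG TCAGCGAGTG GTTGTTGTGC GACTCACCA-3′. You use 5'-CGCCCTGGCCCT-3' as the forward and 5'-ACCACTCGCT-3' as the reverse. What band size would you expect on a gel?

Scanning the template, CGCCCTGGCCCT occurs at positions 89–100; this primer anneals to the bottom strand there with its 3' end pointing downstream.
Reverse complement of the reverse primer: AGCGAGTGGT. This occurs on the top strand at positions 113–122.
Amplicon spans positions 89–122: 34 bp.

34 bp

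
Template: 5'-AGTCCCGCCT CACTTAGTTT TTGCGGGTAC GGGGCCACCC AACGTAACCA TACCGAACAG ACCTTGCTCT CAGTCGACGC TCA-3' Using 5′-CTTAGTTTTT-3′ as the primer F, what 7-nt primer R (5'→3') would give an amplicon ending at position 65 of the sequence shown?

The forward primer binds at positions 13–22; the product's 3' end on the top strand is position 65.
The reverse primer anneals to the top strand over positions 59–65, i.e. to AGACCTT.
Its sequence written 5'→3' is the reverse complement: AAGGTCT.

5'-AAGGTCT-3'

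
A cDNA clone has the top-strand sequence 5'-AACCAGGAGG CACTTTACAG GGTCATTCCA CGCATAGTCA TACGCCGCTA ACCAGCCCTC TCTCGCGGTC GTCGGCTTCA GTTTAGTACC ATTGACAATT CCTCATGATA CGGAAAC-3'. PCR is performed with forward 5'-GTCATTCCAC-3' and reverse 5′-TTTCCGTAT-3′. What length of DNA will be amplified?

Forward primer GTCATTCCAC is found on the top strand at positions 22–31.
The reverse primer's reverse complement is ATACGGAAA, which matches the template at positions 108–116.
The product runs from position 22 to position 116, so its length is 116 − 22 + 1 = 95 bp.

95 bp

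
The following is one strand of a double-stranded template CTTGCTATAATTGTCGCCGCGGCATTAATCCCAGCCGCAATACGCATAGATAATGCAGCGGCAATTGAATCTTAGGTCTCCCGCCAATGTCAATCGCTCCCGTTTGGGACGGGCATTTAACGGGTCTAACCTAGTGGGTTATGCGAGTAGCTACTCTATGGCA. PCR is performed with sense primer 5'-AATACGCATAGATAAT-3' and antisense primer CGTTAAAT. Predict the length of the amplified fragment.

84 bp

The forward primer matches the template at positions 39–54.
Reverse complement of the reverse primer: ATTTAACG. This occurs on the top strand at positions 115–122.
The product runs from position 39 to position 122, so its length is 122 − 39 + 1 = 84 bp.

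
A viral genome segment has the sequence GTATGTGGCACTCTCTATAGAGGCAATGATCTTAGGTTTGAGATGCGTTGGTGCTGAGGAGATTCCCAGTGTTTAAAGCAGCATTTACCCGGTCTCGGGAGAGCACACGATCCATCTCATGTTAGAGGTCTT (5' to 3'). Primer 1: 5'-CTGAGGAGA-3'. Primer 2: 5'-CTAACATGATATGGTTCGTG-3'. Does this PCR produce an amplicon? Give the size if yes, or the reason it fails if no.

No product — primer 2 has no binding site in the template.

Primer 2 (CTAACATGATATGGTTCGTG) does not match the top strand, and its reverse complement CACGAACCATATCATGTTAG does not match either.
With no annealing site for primer 2, no amplification occurs.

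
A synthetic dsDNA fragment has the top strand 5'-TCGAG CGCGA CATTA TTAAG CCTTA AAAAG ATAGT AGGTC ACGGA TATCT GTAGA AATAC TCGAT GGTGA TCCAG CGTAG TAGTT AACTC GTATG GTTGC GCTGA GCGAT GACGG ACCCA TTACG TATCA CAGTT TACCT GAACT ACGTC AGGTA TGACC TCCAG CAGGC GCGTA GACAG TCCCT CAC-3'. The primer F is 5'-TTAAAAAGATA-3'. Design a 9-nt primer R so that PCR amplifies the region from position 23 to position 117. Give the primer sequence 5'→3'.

5'-GTCCGTCAT-3'

The product's 3' end on the top strand is position 117.
The reverse primer anneals to the top strand over positions 109–117, i.e. to ATGACGGAC.
Its sequence written 5'→3' is the reverse complement: GTCCGTCAT.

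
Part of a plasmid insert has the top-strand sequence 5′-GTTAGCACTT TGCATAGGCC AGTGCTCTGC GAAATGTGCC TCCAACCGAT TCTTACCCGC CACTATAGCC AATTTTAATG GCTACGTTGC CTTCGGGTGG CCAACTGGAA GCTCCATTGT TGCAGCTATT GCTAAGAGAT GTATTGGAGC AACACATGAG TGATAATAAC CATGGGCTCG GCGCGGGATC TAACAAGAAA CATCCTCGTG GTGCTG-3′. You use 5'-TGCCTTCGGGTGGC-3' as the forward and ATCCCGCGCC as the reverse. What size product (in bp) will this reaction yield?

Scanning the template, TGCCTTCGGGTGGC occurs at positions 88–101; this primer anneals to the bottom strand there with its 3' end pointing downstream.
Taking the reverse complement of ATCCCGCGCC gives GGCGCGGGAT, found at positions 180–189 on the template; the primer anneals here to the top strand with its 3' end pointing upstream.
The product runs from position 88 to position 189, so its length is 189 − 88 + 1 = 102 bp.

102 bp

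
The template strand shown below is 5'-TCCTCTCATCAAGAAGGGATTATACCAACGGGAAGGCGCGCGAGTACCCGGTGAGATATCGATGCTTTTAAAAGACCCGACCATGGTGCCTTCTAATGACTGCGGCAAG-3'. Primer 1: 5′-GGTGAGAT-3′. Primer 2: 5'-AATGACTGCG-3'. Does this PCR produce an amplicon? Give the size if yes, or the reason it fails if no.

No product — both primers anneal to the same strand and extend in the same direction.

Primer 1 (GGTGAGAT) matches the top strand at positions 50–57 (3' end points downstream).
Primer 2 (AATGACTGCG) also matches the top strand directly, at positions 95–104 — its reverse complement CGCAGTCATT is not present.
Both primers anneal to the bottom strand with 3' ends pointing the same way, so neither can prime synthesis back toward the other.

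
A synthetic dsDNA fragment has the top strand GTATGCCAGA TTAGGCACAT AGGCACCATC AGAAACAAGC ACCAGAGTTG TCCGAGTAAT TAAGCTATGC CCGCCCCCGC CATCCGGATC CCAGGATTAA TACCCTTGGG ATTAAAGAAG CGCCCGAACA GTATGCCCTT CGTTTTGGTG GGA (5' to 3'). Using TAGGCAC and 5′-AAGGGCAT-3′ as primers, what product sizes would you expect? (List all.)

The forward primer TAGGCAC matches the top strand at positions 12–18, 20–26.
The reverse primer's reverse complement is ATGCCCTT, matching at positions 133–140.
Each forward site pairs with the reverse site to give a product ending at position 140: sizes 129, 121 bp.

129 bp, 121 bp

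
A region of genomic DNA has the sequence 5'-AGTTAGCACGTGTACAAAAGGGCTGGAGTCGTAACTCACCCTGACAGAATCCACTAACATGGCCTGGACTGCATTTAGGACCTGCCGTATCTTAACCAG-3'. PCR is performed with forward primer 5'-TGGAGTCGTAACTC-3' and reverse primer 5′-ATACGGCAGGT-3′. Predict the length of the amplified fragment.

67 bp

The forward primer matches the template at positions 24–37.
Reverse complement of the reverse primer: ACCTGCCGTAT. This occurs on the top strand at positions 80–90.
Product length = (reverse-primer end) − (forward-primer start) + 1 = 90 − 24 + 1 = 67 bp.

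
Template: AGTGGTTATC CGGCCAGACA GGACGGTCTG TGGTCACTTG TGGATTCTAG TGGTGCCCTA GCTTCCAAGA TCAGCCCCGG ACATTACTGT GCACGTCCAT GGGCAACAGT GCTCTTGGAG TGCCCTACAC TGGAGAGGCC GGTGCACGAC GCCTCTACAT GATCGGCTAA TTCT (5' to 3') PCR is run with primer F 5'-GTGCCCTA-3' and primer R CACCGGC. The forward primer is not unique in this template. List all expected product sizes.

The forward primer GTGCCCTA matches the top strand at positions 53–60, 120–127.
The reverse primer's reverse complement is GCCGGTG, matching at positions 138–144.
Each forward site pairs with the reverse site to give a product ending at position 144: sizes 92, 25 bp.

92 bp, 25 bp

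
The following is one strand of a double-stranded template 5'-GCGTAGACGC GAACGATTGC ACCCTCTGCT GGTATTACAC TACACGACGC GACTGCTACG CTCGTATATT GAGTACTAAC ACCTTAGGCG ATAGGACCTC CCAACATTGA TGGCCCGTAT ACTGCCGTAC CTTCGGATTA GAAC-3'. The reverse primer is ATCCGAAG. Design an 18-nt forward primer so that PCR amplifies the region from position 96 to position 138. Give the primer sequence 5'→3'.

The reverse primer's reverse complement CTTCGGAT matches the template at positions 131–138; the product starts at position 96.
The forward primer is identical to the top strand over positions 96–113: ACCTCCCAACATTGATGG.

5'-ACCTCCCAACATTGATGG-3'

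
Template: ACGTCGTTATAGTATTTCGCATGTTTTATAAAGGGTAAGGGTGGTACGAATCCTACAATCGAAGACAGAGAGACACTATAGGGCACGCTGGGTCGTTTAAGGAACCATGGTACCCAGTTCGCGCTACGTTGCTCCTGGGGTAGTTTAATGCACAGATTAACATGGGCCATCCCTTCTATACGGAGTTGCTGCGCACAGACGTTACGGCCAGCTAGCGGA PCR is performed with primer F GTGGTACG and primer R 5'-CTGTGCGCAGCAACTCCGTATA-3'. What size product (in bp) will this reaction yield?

Forward primer GTGGTACG is found on the top strand at positions 41–48.
The reverse primer's reverse complement is TATACGGAGTTGCTGCGCACAG, which matches the template at positions 177–198.
The product runs from position 41 to position 198, so its length is 198 − 41 + 1 = 158 bp.

158 bp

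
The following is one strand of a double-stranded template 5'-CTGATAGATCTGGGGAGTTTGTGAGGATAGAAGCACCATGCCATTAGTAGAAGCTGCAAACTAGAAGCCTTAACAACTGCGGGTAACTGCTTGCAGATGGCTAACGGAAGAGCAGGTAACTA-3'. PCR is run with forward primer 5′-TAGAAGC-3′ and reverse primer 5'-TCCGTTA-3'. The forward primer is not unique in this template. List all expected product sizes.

The forward primer TAGAAGC matches the top strand at positions 28–34, 48–54, 62–68.
The reverse primer's reverse complement is TAACGGA, matching at positions 102–108.
Each forward site pairs with the reverse site to give a product ending at position 108: sizes 81, 61, 47 bp.

81 bp, 61 bp, 47 bp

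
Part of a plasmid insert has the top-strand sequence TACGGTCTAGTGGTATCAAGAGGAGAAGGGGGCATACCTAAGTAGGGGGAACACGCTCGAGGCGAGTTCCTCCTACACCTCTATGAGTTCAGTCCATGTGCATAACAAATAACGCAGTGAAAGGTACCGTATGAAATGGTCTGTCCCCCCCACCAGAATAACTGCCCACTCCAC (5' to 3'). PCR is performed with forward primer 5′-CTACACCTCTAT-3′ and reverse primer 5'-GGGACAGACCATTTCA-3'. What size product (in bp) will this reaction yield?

75 bp

The forward primer matches the template at positions 73–84.
The reverse primer's reverse complement is TGAAATGGTCTGTCCC, which matches the template at positions 132–147.
Amplicon spans positions 73–147: 75 bp.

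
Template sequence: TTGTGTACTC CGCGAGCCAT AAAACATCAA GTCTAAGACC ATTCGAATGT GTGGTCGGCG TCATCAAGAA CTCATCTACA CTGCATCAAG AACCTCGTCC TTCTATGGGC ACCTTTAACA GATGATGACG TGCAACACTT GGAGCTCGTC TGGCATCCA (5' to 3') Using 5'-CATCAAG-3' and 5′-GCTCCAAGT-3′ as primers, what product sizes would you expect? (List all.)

121 bp, 84 bp, 62 bp

The forward primer CATCAAG matches the top strand at positions 25–31, 62–68, 84–90.
The reverse primer's reverse complement is ACTTGGAGC, matching at positions 137–145.
Each forward site pairs with the reverse site to give a product ending at position 145: sizes 121, 84, 62 bp.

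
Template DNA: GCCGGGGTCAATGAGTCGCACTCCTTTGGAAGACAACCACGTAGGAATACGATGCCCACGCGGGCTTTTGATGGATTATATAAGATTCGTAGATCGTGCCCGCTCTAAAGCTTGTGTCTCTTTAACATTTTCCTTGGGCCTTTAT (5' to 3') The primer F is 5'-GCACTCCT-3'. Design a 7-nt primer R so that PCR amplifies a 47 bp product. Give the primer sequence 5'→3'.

5'-CCCGCGT-3'

The forward primer binds at positions 18–25, so a 47 bp product ends at position 18 + 47 − 1 = 64.
The reverse primer anneals to the top strand over positions 58–64, i.e. to ACGCGGG.
Its sequence written 5'→3' is the reverse complement: CCCGCGT.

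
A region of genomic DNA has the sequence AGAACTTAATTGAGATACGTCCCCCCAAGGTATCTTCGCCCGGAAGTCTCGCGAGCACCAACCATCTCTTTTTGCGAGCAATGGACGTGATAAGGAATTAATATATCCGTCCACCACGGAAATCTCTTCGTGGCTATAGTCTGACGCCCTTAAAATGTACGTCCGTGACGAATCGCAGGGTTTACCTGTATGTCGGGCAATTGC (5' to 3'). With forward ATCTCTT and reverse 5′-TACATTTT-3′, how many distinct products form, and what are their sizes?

The forward primer ATCTCTT matches the top strand at positions 64–70, 122–128.
The reverse primer's reverse complement is AAAATGTA, matching at positions 152–159.
Each forward site pairs with the reverse site to give a product ending at position 159: sizes 96, 38 bp.

Two products: 96 bp, 38 bp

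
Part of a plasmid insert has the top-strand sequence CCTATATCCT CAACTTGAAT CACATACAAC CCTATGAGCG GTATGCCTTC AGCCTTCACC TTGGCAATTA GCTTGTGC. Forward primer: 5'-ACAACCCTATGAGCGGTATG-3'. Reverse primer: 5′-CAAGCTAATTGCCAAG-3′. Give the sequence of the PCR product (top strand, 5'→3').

Scanning the template, ACAACCCTATGAGCGGTATG occurs at positions 26–45; this primer anneals to the bottom strand there with its 3' end pointing downstream.
Taking the reverse complement of CAAGCTAATTGCCAAG gives CTTGGCAATTAGCTTG, found at positions 60–75 on the template; the primer anneals here to the top strand with its 3' end pointing upstream.
The product is the template from position 26 through 75 (50 bp).

5'-ACAACCCTATGAGCGGTATGCCTTCAGCCTTCACCTTGGCAATTAGCTTG-3'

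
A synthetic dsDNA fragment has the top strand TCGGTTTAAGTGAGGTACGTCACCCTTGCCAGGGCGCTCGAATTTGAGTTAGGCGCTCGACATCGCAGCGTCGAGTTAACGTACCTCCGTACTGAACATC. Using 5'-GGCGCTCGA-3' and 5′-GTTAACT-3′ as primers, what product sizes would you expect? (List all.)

48 bp, 29 bp

The forward primer GGCGCTCGA matches the top strand at positions 33–41, 52–60.
The reverse primer's reverse complement is AGTTAAC, matching at positions 74–80.
Each forward site pairs with the reverse site to give a product ending at position 80: sizes 48, 29 bp.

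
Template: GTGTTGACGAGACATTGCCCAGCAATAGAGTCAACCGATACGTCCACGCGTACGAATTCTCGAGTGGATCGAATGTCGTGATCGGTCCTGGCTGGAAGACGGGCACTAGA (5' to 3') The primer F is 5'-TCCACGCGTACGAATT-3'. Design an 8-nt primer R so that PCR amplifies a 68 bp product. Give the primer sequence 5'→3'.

5'-TCTAGTGC-3'

The forward primer binds at positions 43–58, so a 68 bp product ends at position 43 + 68 − 1 = 110.
The reverse primer anneals to the top strand over positions 103–110, i.e. to GCACTAGA.
Its sequence written 5'→3' is the reverse complement: TCTAGTGC.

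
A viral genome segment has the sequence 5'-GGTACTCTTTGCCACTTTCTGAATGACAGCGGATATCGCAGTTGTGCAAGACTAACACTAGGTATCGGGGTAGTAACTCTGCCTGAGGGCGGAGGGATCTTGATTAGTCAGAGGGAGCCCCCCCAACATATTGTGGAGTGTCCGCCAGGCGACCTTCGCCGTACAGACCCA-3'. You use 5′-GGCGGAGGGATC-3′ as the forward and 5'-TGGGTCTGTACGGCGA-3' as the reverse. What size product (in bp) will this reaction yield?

84 bp

The forward primer matches the template at positions 88–99.
Taking the reverse complement of TGGGTCTGTACGGCGA gives TCGCCGTACAGACCCA, found at positions 156–171 on the template; the primer anneals here to the top strand with its 3' end pointing upstream.
The product runs from position 88 to position 171, so its length is 171 − 88 + 1 = 84 bp.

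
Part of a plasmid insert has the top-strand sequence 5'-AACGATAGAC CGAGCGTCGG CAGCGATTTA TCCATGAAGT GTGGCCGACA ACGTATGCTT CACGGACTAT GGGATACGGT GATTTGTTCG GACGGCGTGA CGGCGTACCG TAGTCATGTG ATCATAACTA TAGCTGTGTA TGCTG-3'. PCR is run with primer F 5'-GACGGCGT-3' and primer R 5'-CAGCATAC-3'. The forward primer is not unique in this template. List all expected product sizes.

The forward primer GACGGCGT matches the top strand at positions 91–98, 99–106.
The reverse primer's reverse complement is GTATGCTG, matching at positions 138–145.
Each forward site pairs with the reverse site to give a product ending at position 145: sizes 55, 47 bp.

55 bp, 47 bp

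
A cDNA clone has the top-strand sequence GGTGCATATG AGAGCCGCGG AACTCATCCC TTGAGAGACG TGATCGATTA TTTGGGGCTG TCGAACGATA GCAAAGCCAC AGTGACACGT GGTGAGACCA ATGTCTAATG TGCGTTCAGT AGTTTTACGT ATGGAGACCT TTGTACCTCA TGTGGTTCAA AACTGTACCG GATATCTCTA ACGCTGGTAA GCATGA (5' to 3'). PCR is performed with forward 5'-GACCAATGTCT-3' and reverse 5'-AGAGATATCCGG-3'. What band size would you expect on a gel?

Forward primer GACCAATGTCT is found on the top strand at positions 96–106.
Reverse complement of the reverse primer: CCGGATATCTCT. This occurs on the top strand at positions 168–179.
Product length = (reverse-primer end) − (forward-primer start) + 1 = 179 − 96 + 1 = 84 bp.

84 bp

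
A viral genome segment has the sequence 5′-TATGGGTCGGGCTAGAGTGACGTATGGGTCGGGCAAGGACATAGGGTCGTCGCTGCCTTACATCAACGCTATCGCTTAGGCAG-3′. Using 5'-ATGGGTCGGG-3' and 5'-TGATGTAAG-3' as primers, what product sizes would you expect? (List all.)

64 bp, 42 bp

The forward primer ATGGGTCGGG matches the top strand at positions 2–11, 24–33.
The reverse primer's reverse complement is CTTACATCA, matching at positions 57–65.
Each forward site pairs with the reverse site to give a product ending at position 65: sizes 64, 42 bp.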